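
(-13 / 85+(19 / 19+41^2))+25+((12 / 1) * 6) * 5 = 175682 / 85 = 2066.85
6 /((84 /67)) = 67 /14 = 4.79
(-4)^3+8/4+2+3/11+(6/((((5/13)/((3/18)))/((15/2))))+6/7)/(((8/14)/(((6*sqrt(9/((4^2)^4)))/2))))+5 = -1204681/22528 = -53.47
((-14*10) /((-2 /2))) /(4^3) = 35 /16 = 2.19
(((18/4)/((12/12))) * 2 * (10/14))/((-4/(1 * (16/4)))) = -45/7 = -6.43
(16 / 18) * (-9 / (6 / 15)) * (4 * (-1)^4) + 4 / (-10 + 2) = -161 / 2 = -80.50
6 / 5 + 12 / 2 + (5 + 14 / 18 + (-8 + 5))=449 / 45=9.98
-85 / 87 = -0.98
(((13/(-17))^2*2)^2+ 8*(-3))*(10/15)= -3780520/250563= -15.09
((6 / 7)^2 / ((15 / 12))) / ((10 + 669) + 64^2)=144 / 1169875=0.00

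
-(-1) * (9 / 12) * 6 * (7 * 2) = 63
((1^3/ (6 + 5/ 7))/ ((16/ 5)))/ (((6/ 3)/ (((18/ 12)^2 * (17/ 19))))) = 5355/ 114304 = 0.05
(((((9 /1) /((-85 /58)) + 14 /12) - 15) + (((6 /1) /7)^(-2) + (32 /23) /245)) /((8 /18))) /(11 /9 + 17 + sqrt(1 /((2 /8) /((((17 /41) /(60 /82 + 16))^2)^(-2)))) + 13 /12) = -1963631223 /153649621636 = -0.01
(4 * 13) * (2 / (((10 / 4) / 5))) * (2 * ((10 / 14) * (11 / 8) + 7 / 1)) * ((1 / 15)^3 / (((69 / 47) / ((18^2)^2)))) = 1415838528 / 20125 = 70352.22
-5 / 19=-0.26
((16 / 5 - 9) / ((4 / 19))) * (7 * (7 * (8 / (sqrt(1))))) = -53998 / 5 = -10799.60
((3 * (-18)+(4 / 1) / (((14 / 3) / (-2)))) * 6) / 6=-390 / 7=-55.71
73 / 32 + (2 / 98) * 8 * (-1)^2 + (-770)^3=-456532997.56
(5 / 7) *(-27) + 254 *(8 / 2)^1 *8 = 56761 / 7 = 8108.71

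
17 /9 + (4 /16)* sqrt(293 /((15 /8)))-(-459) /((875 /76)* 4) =sqrt(8790) /30 + 93364 /7875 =14.98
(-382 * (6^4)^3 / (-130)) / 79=415765426176 / 5135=80966976.86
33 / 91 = 0.36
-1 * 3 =-3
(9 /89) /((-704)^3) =-9 /31053316096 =-0.00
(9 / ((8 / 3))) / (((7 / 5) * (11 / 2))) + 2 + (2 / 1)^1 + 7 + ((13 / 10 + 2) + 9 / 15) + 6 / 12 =24391 / 1540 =15.84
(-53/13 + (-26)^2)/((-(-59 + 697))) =-8735/8294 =-1.05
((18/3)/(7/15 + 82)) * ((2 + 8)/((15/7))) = 420/1237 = 0.34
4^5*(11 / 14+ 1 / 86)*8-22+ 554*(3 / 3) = 2126212 / 301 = 7063.83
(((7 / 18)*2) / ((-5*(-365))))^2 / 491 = 49 / 132462286875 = 0.00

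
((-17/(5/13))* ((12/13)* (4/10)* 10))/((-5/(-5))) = -816/5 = -163.20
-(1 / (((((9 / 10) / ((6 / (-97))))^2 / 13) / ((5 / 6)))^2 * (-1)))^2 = -28561000000000000 / 4165133546829286530801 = -0.00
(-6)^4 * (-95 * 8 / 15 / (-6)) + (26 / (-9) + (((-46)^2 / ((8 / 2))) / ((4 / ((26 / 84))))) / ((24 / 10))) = 22091665 / 2016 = 10958.17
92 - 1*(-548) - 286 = 354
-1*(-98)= 98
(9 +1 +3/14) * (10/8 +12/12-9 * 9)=-6435/8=-804.38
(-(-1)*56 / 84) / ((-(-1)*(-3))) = -2 / 9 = -0.22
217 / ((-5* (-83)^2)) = -217 / 34445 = -0.01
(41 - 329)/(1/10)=-2880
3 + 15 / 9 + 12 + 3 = 59 / 3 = 19.67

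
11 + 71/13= 214/13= 16.46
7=7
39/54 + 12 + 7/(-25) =5599/450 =12.44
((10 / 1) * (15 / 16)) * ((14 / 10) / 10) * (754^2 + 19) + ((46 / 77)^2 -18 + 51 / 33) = 70786197227 / 94864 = 746186.09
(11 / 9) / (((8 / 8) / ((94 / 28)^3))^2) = 118571368619 / 67765824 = 1749.72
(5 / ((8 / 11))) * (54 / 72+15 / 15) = 385 / 32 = 12.03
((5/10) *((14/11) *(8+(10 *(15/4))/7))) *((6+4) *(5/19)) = 425/19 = 22.37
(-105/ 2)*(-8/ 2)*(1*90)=18900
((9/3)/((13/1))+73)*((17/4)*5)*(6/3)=3112.31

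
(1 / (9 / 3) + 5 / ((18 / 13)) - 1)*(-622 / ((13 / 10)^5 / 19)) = -31317700000 / 3341637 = -9371.96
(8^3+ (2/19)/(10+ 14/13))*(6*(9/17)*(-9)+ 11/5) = -1571062247/116280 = -13511.03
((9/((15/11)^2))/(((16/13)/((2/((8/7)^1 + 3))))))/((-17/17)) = -11011/5800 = -1.90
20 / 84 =5 / 21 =0.24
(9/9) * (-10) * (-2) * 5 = 100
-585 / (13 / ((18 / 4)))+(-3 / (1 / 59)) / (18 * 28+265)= -311799 / 1538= -202.73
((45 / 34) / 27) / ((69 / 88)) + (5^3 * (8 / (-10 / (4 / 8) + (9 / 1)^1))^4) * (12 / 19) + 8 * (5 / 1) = 60838411420 / 978911901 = 62.15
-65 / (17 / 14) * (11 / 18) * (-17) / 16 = 5005 / 144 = 34.76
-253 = -253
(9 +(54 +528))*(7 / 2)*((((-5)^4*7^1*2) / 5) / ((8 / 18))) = 32578875 / 4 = 8144718.75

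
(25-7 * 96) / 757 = -647 / 757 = -0.85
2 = 2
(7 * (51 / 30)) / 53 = 119 / 530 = 0.22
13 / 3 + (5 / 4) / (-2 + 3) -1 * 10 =-53 / 12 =-4.42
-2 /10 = -1 /5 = -0.20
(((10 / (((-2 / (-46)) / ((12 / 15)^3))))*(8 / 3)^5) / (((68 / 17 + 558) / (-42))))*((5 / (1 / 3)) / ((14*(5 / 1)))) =-48234496 / 189675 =-254.30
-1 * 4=-4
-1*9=-9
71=71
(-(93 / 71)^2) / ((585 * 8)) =-0.00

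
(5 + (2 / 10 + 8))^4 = 18974736 / 625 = 30359.58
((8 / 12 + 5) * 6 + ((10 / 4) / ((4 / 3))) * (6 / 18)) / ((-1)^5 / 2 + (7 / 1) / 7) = 277 / 4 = 69.25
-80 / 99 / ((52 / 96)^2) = -5120 / 1859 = -2.75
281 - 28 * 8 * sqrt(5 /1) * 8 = 281 - 1792 * sqrt(5) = -3726.03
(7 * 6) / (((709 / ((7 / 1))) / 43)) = 12642 / 709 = 17.83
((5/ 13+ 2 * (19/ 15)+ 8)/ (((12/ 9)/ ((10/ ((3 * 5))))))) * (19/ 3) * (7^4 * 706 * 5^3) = 857109160075/ 117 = 7325719316.88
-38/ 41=-0.93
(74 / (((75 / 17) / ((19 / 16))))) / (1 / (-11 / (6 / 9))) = -131461 / 400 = -328.65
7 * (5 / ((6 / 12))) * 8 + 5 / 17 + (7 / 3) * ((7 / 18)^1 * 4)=258841 / 459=563.92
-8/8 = -1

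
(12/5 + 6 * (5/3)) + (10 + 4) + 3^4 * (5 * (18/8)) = 18753/20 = 937.65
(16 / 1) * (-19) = -304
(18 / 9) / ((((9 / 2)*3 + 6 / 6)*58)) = 2 / 841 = 0.00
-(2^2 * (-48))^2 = -36864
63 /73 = 0.86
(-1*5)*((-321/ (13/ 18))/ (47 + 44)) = 28890/ 1183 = 24.42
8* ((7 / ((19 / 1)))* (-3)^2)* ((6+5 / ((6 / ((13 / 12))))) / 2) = 91.55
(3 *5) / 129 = 5 / 43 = 0.12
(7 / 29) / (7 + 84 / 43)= 43 / 1595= 0.03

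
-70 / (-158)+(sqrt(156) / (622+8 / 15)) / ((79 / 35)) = 75 * sqrt(39) / 52693+35 / 79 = 0.45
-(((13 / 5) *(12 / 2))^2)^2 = -37015056 / 625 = -59224.09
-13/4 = -3.25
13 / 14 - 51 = -701 / 14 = -50.07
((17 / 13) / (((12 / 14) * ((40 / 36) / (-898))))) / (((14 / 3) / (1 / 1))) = -264.22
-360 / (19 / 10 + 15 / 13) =-46800 / 397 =-117.88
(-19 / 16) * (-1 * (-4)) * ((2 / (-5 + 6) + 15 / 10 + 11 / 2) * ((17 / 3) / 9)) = -323 / 12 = -26.92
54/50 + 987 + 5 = 24827/25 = 993.08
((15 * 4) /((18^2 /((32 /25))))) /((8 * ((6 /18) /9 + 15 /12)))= 16 /695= 0.02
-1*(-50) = 50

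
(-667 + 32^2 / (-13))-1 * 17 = -9916 / 13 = -762.77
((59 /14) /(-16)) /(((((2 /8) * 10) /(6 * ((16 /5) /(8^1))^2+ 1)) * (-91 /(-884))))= -1003 /500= -2.01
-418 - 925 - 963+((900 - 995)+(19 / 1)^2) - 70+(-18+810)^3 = 496790978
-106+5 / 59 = -6249 / 59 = -105.92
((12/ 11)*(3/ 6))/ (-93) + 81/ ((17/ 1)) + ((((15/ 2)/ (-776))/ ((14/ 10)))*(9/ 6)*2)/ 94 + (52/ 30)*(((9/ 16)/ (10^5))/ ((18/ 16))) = 660258580630609/ 138749745750000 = 4.76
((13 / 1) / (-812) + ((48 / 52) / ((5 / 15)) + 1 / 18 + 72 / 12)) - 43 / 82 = 32269043 / 3895164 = 8.28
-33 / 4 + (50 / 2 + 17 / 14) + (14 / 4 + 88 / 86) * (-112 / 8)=-45.36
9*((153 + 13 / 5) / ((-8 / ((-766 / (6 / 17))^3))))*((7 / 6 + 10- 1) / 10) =6549716803408799 / 3600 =1819365778724.67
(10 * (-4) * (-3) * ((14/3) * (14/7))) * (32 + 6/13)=472640/13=36356.92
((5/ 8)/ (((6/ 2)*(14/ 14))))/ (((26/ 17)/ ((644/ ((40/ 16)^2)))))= 2737/ 195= 14.04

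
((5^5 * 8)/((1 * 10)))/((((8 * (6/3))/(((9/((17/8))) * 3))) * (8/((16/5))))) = 13500/17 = 794.12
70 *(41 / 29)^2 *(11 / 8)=192.39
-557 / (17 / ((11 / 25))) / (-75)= 6127 / 31875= 0.19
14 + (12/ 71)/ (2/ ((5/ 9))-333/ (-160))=301822/ 21513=14.03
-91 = -91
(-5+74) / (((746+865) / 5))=115 / 537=0.21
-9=-9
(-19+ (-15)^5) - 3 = -759397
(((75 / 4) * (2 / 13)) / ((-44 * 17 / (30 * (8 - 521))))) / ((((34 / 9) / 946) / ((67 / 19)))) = 787593375 / 15028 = 52408.40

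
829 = 829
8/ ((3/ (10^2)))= 800/ 3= 266.67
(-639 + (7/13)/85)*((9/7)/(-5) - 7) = 4637.27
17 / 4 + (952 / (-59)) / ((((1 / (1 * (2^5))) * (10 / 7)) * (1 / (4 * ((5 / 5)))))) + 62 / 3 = -5029747 / 3540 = -1420.83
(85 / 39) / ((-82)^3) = -85 / 21503352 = -0.00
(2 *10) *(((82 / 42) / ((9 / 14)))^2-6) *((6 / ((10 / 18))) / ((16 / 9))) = 1175 / 3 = 391.67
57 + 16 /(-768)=2735 /48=56.98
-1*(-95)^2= -9025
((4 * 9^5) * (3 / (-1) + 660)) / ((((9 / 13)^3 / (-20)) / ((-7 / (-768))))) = -1364040405 / 16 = -85252525.31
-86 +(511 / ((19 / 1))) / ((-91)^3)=-175905075 / 2045407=-86.00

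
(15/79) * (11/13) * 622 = 99.93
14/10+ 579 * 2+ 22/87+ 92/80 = 2019797/1740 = 1160.80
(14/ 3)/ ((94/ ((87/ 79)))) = 203/ 3713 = 0.05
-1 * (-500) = 500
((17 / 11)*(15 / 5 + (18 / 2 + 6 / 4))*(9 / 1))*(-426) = -879903 / 11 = -79991.18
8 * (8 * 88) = 5632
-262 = -262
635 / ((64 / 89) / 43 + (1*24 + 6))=2430145 / 114874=21.15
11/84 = 0.13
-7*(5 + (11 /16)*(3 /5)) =-3031 /80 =-37.89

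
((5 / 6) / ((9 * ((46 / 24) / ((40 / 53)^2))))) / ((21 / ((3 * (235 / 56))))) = 470000 / 28491687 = 0.02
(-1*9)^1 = -9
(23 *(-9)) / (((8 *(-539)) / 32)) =828 / 539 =1.54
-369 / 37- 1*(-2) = -295 / 37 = -7.97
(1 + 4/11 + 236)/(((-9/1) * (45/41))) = -107051/4455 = -24.03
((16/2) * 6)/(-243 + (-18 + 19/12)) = -576/3113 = -0.19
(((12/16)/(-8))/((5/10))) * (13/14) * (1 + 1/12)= -169/896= -0.19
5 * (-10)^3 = -5000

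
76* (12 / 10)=456 / 5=91.20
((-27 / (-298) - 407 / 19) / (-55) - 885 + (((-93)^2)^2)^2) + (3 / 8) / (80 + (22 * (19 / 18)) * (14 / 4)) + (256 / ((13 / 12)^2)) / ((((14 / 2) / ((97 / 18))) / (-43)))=11969001435818201823486803559 / 2138918962180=5595818096642295.59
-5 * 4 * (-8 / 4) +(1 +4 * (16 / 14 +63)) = 2083 / 7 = 297.57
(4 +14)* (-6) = -108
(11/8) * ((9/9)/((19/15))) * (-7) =-7.60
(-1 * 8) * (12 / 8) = -12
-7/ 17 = -0.41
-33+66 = 33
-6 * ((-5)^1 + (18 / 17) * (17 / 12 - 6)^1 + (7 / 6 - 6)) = 1498 / 17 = 88.12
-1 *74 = -74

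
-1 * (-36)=36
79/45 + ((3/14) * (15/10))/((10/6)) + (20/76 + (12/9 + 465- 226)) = 1161305/4788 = 242.54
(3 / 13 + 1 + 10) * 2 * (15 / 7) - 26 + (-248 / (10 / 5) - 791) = -81251 / 91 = -892.87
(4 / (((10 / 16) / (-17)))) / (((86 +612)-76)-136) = -272 / 1215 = -0.22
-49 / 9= -5.44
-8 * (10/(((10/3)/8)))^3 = -110592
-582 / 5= -116.40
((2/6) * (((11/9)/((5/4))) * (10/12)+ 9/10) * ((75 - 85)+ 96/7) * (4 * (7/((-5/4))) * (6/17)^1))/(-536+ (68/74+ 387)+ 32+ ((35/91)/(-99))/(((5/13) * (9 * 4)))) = 940697472/6505652225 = 0.14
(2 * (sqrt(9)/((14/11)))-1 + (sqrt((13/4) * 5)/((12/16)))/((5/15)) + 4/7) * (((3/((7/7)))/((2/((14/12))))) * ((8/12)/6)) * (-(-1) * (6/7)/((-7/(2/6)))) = -sqrt(65)/63-5/147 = -0.16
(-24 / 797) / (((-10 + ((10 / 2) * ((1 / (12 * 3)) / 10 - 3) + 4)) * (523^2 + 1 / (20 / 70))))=384 / 73201369595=0.00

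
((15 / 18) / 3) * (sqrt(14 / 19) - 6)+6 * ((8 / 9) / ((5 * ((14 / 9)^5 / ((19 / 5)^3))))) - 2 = 5 * sqrt(266) / 342+173920841 / 63026250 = 3.00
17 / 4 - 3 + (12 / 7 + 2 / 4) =97 / 28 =3.46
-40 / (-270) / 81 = 4 / 2187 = 0.00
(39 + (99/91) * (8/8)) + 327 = 33405/91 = 367.09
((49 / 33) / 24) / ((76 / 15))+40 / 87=274625 / 581856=0.47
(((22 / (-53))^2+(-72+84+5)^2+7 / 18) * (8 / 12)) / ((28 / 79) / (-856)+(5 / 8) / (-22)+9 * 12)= 21781517688304 / 12182793284349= 1.79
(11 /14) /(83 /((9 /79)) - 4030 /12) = 99 /49483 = 0.00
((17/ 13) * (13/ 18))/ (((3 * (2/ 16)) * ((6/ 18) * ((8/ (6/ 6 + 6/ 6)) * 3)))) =17/ 27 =0.63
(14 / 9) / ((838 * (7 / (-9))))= -1 / 419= -0.00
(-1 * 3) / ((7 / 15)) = -45 / 7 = -6.43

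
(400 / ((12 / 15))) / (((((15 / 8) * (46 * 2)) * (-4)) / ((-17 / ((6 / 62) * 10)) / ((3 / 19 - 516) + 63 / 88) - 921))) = 118982945930 / 178287237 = 667.37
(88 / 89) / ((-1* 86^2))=-22 / 164561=-0.00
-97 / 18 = -5.39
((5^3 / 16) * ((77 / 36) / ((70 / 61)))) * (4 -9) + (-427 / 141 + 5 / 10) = -4079021 / 54144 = -75.34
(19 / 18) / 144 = 0.01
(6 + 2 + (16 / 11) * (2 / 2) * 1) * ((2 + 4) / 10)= 312 / 55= 5.67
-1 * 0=0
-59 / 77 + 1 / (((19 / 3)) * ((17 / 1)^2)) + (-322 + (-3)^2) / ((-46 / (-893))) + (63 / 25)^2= -73793590004157 / 12155701250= -6070.70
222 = 222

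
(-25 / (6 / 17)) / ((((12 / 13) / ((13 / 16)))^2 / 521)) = -6324119425 / 221184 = -28592.12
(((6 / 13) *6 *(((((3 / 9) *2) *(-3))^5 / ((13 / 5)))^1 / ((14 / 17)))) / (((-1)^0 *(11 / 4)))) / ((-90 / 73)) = 158848 / 13013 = 12.21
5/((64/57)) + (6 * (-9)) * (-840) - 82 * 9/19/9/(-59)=3254632573/71744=45364.53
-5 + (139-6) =128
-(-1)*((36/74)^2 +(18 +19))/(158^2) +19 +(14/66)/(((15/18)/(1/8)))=17888117229/939832190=19.03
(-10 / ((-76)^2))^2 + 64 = 533794841 / 8340544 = 64.00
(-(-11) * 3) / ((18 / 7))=77 / 6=12.83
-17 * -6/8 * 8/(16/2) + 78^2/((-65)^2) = 1419/100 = 14.19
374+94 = 468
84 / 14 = 6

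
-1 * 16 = -16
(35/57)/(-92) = -35/5244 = -0.01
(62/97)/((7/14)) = 1.28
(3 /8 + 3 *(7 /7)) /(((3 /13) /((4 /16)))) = 3.66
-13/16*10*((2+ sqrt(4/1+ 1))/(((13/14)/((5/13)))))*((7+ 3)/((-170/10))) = 875/221+ 875*sqrt(5)/442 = 8.39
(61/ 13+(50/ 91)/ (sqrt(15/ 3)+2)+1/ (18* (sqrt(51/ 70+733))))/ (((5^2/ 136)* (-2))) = -22236/ 2275-136* sqrt(5)/ 91-34* sqrt(3595270)/ 11556225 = -13.12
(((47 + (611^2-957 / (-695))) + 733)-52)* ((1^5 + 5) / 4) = 389947518 / 695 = 561075.57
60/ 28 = 15/ 7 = 2.14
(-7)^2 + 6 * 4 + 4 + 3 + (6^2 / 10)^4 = 154976 / 625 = 247.96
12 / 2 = 6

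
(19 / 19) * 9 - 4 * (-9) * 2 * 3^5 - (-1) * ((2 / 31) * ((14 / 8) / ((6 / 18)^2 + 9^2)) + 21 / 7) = 792412143 / 45260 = 17508.00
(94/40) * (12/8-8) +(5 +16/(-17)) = -7627/680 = -11.22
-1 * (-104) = 104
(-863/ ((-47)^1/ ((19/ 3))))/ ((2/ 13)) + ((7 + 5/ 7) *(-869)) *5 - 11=-64695247/ 1974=-32773.68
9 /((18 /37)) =37 /2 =18.50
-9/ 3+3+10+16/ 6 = 38/ 3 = 12.67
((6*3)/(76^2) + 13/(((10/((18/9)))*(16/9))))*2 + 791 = 11464367/14440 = 793.93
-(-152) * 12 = 1824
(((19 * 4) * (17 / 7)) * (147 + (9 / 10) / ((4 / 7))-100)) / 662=627589 / 46340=13.54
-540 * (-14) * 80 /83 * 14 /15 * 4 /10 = 225792 /83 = 2720.39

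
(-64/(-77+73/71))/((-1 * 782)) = -1136/1054527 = -0.00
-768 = -768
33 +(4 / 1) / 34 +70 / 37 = 22021 / 629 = 35.01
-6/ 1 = -6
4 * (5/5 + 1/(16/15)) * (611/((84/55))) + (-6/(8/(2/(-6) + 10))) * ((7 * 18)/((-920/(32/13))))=1558651469/502320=3102.91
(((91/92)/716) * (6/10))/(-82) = -273/27007520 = -0.00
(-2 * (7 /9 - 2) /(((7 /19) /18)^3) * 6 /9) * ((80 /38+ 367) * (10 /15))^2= 3947164155264 /343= 11507767216.51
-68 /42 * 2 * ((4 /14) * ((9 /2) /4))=-1.04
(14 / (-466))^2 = 49 / 54289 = 0.00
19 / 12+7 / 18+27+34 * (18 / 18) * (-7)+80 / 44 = -82055 / 396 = -207.21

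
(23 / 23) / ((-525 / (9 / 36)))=-1 / 2100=-0.00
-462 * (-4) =1848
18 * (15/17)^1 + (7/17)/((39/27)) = 3573/221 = 16.17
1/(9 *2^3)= 1/72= 0.01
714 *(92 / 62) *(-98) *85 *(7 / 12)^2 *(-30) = 2792903225 / 31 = 90093652.42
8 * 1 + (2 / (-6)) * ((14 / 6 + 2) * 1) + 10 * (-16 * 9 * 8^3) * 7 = -46448581 / 9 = -5160953.44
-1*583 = -583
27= 27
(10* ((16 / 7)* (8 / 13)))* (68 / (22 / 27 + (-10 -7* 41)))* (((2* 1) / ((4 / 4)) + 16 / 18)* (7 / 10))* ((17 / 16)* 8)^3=-32072064 / 7997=-4010.51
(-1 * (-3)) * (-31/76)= -93/76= -1.22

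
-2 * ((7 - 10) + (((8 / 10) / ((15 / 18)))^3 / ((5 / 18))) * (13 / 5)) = -4125882 / 390625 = -10.56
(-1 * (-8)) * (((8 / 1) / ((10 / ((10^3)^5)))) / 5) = 1280000000000000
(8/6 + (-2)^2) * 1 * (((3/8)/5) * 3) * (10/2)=6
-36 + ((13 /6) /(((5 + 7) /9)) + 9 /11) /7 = -21961 /616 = -35.65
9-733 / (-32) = 1021 / 32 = 31.91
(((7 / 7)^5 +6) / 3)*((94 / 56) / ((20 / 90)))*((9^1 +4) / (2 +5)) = 1833 / 56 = 32.73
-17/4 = -4.25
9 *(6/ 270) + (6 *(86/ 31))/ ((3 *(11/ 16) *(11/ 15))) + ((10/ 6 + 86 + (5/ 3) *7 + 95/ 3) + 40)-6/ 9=10214258/ 56265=181.54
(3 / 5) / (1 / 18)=54 / 5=10.80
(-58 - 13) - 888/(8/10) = -1181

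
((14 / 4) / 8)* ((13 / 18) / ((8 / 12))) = 91 / 192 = 0.47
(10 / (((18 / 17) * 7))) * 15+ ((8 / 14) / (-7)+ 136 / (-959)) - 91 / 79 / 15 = 52867914 / 2651635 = 19.94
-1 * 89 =-89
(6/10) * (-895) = -537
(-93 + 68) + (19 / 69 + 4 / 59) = -24.66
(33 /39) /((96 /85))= 0.75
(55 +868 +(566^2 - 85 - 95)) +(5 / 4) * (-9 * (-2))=321121.50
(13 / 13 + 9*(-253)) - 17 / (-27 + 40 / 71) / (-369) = -1576388395 / 692613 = -2276.00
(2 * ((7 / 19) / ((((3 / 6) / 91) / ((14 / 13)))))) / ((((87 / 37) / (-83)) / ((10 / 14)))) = -6019160 / 1653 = -3641.36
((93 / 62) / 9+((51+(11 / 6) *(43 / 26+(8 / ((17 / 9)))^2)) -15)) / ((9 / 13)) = 3249859 / 31212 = 104.12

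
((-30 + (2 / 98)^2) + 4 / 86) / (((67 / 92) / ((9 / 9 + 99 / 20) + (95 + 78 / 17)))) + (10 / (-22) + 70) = -5524930679706 / 1293531547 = -4271.20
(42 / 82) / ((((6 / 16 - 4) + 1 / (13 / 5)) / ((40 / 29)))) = -87360 / 400693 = -0.22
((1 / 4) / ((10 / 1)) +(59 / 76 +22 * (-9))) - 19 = -164311 / 760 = -216.20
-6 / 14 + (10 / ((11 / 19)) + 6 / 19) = 25105 / 1463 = 17.16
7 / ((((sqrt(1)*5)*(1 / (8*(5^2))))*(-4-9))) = -280 / 13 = -21.54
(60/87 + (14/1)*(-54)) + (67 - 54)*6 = -19642/29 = -677.31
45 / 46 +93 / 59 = 6933 / 2714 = 2.55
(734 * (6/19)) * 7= 30828/19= 1622.53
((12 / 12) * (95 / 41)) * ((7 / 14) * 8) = 380 / 41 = 9.27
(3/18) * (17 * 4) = 34/3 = 11.33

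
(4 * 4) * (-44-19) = -1008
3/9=1/3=0.33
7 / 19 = 0.37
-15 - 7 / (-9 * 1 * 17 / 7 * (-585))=-1342624 / 89505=-15.00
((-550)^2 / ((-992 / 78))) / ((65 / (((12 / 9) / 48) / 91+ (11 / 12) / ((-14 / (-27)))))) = -25031875 / 38688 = -647.02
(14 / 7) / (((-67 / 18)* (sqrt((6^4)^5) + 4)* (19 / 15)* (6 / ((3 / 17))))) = -27 / 130854860138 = -0.00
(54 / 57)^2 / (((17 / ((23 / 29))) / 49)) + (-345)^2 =21183601473 / 177973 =119027.05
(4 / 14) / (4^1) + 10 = 141 / 14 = 10.07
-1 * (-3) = 3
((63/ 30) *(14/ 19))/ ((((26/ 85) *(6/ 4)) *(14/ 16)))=952/ 247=3.85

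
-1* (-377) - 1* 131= 246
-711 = -711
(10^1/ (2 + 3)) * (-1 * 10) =-20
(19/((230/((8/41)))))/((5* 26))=38/306475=0.00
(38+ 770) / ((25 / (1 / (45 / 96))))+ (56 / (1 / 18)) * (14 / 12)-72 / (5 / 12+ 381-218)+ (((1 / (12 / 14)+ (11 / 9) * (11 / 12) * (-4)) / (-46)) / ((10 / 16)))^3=1244.51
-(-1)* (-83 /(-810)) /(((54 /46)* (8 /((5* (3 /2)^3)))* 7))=1909 /72576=0.03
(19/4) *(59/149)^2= 66139/88804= 0.74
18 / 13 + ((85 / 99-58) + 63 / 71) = -5013808 / 91377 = -54.87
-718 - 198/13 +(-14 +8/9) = -87322/117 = -746.34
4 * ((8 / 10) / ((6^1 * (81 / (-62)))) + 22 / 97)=58808 / 117855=0.50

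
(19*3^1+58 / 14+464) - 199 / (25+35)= 219167 / 420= 521.83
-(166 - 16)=-150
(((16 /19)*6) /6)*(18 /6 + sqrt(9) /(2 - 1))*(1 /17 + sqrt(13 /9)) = 96 /323 + 32*sqrt(13) /19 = 6.37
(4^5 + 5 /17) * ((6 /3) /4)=17413 /34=512.15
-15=-15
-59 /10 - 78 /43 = -3317 /430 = -7.71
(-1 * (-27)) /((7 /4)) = 108 /7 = 15.43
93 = 93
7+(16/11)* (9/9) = 93/11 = 8.45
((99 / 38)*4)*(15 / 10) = 297 / 19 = 15.63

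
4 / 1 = 4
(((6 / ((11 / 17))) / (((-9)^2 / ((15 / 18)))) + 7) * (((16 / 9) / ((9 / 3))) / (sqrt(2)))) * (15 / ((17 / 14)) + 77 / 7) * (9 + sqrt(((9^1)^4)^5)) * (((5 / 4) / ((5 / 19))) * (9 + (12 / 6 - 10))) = 1149948255278.20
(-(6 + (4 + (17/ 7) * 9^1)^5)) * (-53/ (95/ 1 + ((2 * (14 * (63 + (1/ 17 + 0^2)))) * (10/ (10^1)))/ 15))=2879991.87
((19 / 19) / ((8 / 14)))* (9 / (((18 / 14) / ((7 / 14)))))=49 / 8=6.12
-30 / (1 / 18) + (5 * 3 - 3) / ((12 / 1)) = -539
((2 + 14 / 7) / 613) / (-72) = -1 / 11034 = -0.00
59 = 59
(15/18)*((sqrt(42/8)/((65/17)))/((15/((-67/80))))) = -1139*sqrt(21)/187200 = -0.03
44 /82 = 22 /41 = 0.54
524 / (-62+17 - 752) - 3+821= 651422 / 797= 817.34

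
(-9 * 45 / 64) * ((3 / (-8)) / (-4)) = -1215 / 2048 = -0.59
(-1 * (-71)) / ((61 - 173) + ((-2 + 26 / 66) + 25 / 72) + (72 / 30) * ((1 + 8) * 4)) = -281160 / 106361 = -2.64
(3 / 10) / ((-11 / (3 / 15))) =-3 / 550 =-0.01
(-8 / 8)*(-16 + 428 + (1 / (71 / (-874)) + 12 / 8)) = -56969 / 142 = -401.19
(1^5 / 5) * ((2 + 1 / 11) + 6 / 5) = 181 / 275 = 0.66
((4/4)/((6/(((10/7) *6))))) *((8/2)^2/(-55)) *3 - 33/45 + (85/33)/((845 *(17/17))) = -128636/65065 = -1.98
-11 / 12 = -0.92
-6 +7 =1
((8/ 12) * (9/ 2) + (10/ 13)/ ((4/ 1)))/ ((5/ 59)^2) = 288923/ 650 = 444.50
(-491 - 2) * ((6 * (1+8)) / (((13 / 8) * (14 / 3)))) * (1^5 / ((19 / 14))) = -2586.75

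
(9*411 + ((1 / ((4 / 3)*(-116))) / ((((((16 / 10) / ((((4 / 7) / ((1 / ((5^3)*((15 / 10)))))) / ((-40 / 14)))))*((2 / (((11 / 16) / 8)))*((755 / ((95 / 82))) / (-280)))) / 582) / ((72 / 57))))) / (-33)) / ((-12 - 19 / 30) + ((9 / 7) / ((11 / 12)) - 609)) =-785475044264295 / 131702502444544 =-5.96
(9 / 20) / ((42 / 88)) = 33 / 35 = 0.94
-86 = -86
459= 459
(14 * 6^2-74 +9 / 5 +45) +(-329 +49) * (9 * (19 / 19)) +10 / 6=-30623 / 15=-2041.53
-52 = -52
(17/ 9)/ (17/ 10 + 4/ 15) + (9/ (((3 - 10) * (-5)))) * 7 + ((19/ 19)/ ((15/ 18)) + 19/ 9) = 3224/ 531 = 6.07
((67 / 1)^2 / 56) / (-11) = -4489 / 616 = -7.29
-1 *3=-3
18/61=0.30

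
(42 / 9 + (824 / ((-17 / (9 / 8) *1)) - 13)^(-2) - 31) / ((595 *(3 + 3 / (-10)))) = -104113549 / 6351638328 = -0.02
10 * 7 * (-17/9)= -1190/9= -132.22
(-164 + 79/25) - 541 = -17546/25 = -701.84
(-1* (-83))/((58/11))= 913/58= 15.74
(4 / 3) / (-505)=-4 / 1515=-0.00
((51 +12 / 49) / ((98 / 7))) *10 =12555 / 343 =36.60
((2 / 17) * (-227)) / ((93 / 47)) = -21338 / 1581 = -13.50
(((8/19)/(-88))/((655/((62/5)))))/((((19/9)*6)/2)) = -186/13005025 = -0.00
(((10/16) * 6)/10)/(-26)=-3/208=-0.01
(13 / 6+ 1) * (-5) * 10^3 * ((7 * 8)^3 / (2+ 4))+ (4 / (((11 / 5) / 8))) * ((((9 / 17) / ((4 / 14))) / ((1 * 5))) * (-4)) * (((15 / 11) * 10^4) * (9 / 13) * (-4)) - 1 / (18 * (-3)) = -668025281253259 / 1444014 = -462616900.70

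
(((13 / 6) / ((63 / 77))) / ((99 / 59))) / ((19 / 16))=1.33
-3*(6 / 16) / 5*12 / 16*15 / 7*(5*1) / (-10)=81 / 448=0.18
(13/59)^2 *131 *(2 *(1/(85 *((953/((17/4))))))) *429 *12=56985786/16586965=3.44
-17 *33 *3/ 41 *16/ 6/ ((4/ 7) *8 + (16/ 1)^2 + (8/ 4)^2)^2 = -27489/ 17578258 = -0.00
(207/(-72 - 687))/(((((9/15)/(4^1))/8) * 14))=-80/77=-1.04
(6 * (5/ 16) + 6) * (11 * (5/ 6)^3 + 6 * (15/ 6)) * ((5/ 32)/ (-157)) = -0.17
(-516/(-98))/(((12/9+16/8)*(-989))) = -9/5635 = -0.00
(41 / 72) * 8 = 41 / 9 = 4.56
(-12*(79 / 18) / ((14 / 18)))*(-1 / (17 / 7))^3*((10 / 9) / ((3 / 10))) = 774200 / 44217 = 17.51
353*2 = 706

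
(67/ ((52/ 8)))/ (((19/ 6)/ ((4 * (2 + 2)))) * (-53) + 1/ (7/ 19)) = -90048/ 67925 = -1.33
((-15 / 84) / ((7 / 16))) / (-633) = 20 / 31017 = 0.00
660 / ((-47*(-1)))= 660 / 47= 14.04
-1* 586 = -586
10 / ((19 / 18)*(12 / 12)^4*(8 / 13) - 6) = -585 / 313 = -1.87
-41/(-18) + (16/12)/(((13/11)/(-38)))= -9499/234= -40.59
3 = 3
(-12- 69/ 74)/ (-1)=957/ 74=12.93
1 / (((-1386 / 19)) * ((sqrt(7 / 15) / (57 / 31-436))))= 255721 * sqrt(105) / 300762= 8.71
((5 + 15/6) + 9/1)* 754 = 12441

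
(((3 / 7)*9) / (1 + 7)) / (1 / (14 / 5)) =1.35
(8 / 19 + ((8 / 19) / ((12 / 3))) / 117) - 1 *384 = -852694 / 2223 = -383.58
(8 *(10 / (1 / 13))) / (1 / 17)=17680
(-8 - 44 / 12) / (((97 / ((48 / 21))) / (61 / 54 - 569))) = 1226600 / 7857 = 156.12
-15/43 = -0.35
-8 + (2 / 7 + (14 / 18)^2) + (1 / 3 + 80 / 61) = -189002 / 34587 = -5.46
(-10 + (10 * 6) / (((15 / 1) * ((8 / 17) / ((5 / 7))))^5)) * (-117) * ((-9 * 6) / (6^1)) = -1449709109615 / 137682944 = -10529.33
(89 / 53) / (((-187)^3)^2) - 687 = -1556977174792234810 / 2266342321386077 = -687.00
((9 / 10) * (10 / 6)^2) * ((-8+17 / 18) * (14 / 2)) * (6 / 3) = -4445 / 18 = -246.94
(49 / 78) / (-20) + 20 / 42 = 1619 / 3640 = 0.44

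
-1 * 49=-49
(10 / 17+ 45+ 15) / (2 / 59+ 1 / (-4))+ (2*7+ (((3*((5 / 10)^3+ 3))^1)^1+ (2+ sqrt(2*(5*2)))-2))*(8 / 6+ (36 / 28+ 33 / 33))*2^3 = 1216*sqrt(5) / 21+ 2405708 / 6069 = 525.87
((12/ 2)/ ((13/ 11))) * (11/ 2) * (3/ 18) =4.65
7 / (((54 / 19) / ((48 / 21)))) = 152 / 27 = 5.63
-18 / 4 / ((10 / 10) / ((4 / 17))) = -18 / 17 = -1.06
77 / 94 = 0.82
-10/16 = -5/8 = -0.62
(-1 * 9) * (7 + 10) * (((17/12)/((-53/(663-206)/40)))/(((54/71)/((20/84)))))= 234429575/10017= 23403.17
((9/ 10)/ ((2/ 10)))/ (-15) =-3/ 10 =-0.30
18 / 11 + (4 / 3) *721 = 31778 / 33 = 962.97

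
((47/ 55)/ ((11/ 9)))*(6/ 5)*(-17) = -43146/ 3025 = -14.26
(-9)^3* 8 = -5832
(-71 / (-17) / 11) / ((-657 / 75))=-1775 / 40953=-0.04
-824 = -824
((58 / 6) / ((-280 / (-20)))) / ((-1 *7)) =-29 / 294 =-0.10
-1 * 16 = -16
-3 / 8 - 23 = -187 / 8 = -23.38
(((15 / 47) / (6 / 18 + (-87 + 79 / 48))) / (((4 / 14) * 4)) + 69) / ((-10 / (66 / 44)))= -5671737 / 548020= -10.35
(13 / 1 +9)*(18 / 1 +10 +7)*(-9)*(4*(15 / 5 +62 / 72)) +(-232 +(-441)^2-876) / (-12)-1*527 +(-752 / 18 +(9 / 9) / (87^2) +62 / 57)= -123712.11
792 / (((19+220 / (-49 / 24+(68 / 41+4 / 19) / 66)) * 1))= -109311048 / 12459079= -8.77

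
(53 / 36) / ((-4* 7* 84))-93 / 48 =-164105 / 84672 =-1.94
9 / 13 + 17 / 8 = 293 / 104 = 2.82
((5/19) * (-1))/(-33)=5/627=0.01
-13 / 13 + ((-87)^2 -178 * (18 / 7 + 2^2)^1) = 44788 / 7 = 6398.29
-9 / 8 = -1.12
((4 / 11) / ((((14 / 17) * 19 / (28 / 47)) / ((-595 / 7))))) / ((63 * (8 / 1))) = -1445 / 618849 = -0.00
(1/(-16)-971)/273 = -5179/1456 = -3.56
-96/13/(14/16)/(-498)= 128/7553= 0.02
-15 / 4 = -3.75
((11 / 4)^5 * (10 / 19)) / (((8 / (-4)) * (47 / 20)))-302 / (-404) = -16.86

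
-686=-686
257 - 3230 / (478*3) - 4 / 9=547006 / 2151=254.30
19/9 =2.11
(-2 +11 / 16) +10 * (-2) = -341 / 16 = -21.31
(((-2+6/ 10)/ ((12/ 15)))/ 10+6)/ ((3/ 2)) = 233/ 60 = 3.88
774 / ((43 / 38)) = 684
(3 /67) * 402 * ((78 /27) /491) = 0.11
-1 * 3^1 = -3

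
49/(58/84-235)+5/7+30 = 30.51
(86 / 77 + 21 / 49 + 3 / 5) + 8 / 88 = 123 / 55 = 2.24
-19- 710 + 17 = -712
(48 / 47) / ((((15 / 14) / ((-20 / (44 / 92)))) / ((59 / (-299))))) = 52864 / 6721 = 7.87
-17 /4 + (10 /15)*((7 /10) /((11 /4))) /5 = -13913 /3300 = -4.22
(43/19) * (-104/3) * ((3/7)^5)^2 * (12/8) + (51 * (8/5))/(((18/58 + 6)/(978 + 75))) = 22289405947557372/1636944067955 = 13616.47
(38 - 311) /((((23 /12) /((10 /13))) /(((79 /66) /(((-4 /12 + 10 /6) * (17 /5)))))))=-28.93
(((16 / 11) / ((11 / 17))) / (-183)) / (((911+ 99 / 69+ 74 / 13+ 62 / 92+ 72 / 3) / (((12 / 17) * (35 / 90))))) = -0.00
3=3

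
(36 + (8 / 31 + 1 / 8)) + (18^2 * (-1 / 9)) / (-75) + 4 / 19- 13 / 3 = 11570407 / 353400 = 32.74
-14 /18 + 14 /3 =35 /9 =3.89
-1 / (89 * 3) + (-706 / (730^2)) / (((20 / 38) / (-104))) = 45893869 / 177855375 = 0.26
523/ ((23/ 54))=28242/ 23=1227.91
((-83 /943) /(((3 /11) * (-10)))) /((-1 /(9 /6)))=-913 /18860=-0.05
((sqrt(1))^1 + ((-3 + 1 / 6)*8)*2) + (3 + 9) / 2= -115 / 3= -38.33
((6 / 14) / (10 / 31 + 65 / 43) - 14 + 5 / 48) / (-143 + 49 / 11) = 41153761 / 417332160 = 0.10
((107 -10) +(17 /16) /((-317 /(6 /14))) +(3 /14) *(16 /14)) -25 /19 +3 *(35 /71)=32656934487 /335264272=97.41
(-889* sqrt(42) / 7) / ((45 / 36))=-508* sqrt(42) / 5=-658.44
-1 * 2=-2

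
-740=-740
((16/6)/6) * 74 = 296/9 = 32.89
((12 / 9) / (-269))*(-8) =0.04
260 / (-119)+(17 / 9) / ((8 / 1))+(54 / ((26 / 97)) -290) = -10078829 / 111384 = -90.49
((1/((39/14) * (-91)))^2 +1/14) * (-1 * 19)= -1.36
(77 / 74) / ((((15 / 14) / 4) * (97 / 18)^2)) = 232848 / 1740665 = 0.13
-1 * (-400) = 400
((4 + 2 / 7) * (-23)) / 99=-230 / 231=-1.00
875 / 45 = 175 / 9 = 19.44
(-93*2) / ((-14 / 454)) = 42222 / 7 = 6031.71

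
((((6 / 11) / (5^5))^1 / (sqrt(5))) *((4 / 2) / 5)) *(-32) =-384 *sqrt(5) / 859375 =-0.00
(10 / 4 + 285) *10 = 2875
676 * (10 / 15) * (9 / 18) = 676 / 3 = 225.33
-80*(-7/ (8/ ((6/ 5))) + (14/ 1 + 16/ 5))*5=-6460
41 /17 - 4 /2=7 /17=0.41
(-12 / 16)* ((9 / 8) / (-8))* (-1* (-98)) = 1323 / 128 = 10.34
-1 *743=-743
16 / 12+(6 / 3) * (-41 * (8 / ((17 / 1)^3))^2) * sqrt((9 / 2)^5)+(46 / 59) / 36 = 1439 / 1062 - 159408 * sqrt(2) / 24137569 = 1.35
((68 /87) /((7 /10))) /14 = 340 /4263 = 0.08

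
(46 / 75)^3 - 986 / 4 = -207789703 / 843750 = -246.27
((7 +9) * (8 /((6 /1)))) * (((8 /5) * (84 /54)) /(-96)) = -224 /405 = -0.55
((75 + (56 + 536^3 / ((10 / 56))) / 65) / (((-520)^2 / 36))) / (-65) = -38805867207 / 1428050000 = -27.17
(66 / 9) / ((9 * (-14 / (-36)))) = 44 / 21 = 2.10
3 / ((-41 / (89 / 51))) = -89 / 697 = -0.13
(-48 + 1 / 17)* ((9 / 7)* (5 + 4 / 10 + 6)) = -83619 / 119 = -702.68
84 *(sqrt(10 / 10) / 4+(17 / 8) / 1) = 399 / 2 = 199.50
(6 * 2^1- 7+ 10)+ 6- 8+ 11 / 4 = 63 / 4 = 15.75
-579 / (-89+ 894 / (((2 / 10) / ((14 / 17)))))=-9843 / 61067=-0.16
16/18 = 0.89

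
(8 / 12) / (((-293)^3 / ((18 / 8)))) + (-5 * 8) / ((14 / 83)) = -83510473261 / 352152598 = -237.14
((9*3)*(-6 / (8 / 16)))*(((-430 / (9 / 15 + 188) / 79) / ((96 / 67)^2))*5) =217155375 / 9535616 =22.77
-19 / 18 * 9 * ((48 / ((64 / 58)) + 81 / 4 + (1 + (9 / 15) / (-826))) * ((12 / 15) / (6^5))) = -10161751 / 160574400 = -0.06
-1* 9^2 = -81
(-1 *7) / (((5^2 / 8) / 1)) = -56 / 25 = -2.24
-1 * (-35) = 35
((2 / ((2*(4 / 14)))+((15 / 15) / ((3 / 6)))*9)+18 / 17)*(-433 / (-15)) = 332111 / 510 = 651.20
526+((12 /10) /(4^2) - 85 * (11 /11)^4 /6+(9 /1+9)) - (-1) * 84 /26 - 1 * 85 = 448.14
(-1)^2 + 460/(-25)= -87/5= -17.40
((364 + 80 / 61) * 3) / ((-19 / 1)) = -66852 / 1159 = -57.68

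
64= 64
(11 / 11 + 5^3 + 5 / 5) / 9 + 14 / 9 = 47 / 3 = 15.67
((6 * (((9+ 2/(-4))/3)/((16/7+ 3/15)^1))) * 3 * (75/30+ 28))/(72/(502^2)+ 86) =134507135/18485296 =7.28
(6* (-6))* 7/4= -63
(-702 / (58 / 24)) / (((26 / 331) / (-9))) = 965196 / 29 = 33282.62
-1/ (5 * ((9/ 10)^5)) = -20000/ 59049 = -0.34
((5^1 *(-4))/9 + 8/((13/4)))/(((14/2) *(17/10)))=40/1989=0.02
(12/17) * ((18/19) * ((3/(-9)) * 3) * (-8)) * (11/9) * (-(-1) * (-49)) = -103488/323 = -320.40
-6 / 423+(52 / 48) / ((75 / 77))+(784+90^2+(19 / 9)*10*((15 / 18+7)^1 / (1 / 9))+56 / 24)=438894847 / 42300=10375.76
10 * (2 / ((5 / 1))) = 4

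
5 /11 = 0.45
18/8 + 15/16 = 51/16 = 3.19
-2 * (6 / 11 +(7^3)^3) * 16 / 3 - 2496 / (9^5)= -93195526734368 / 216513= -430438480.53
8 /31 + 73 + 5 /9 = 20594 /279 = 73.81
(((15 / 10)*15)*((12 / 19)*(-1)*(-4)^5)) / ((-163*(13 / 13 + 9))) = -27648 / 3097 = -8.93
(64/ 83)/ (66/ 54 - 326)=-576/ 242609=-0.00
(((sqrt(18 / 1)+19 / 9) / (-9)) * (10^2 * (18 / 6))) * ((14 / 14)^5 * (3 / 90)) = -10 * sqrt(2) / 3 - 190 / 81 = -7.06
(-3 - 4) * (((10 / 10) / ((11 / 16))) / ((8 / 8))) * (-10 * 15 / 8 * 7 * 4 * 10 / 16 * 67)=2462250 / 11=223840.91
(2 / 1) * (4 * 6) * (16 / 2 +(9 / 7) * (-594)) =-253920 / 7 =-36274.29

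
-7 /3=-2.33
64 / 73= 0.88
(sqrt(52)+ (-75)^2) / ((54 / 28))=2920.41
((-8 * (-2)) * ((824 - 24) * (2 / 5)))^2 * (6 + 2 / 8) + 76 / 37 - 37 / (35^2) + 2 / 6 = 22278144320518 / 135975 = 163840002.36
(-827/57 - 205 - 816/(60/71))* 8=-2702048/285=-9480.87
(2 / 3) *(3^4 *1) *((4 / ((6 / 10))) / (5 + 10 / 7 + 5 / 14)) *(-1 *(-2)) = 2016 / 19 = 106.11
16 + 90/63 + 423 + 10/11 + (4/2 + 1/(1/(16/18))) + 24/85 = 26183797/58905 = 444.51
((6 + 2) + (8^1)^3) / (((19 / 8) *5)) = 832 / 19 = 43.79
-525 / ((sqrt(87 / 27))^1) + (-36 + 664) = 628 - 1575 * sqrt(29) / 29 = 335.53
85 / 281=0.30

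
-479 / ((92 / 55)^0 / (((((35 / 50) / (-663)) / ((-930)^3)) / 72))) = -3353 / 383967857520000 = -0.00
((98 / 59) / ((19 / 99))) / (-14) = -693 / 1121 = -0.62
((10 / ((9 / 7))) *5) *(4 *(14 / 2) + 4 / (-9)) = 86800 / 81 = 1071.60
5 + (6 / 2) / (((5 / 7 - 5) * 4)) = 193 / 40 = 4.82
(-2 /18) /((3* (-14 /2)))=1 /189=0.01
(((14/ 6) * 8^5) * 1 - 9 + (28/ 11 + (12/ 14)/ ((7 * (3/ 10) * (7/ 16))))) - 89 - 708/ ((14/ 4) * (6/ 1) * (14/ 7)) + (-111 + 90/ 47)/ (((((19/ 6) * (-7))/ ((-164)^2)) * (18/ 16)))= 1960921542344/ 10107867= 193999.54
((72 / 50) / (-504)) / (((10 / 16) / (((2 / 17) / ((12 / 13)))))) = -26 / 44625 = -0.00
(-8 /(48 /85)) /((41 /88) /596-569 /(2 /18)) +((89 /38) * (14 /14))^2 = 6385631820181 /1163515275444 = 5.49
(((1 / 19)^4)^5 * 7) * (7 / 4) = 49 / 150359893830183832773422404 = 0.00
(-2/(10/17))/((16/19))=-323/80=-4.04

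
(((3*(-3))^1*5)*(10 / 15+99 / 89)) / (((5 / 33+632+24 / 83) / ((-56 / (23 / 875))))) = 269.68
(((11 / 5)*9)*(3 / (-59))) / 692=-297 / 204140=-0.00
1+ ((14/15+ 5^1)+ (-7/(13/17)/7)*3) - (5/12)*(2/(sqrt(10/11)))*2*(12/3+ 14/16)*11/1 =587/195 - 143*sqrt(110)/16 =-90.73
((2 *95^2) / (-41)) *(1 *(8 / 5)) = -28880 / 41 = -704.39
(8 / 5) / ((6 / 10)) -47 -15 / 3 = -148 / 3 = -49.33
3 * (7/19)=21/19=1.11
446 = 446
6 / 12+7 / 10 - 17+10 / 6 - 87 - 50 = -2267 / 15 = -151.13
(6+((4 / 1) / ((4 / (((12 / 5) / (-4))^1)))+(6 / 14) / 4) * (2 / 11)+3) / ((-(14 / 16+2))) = -27444 / 8855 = -3.10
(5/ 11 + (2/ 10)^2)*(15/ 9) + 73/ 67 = 21157/ 11055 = 1.91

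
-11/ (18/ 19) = -209/ 18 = -11.61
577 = 577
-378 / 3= -126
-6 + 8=2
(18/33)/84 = 1/154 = 0.01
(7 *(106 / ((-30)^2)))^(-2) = 202500 / 137641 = 1.47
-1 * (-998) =998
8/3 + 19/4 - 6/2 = 4.42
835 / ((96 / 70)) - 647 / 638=9307247 / 15312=607.84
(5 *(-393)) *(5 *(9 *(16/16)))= -88425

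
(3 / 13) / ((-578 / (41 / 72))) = -41 / 180336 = -0.00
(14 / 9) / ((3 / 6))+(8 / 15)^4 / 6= 474548 / 151875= 3.12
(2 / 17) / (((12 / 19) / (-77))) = -1463 / 102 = -14.34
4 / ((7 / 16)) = 64 / 7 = 9.14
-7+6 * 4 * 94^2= 212057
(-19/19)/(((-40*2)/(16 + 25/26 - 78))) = -0.76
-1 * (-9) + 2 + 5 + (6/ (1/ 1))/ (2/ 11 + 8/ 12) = 323/ 14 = 23.07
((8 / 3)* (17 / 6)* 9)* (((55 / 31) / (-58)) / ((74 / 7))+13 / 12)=7331488 / 99789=73.47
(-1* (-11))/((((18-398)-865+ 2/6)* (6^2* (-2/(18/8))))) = 33/119488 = 0.00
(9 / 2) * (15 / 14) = 135 / 28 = 4.82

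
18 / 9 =2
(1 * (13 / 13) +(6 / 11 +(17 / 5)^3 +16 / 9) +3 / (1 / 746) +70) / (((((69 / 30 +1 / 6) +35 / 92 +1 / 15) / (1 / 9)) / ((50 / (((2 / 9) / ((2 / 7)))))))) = 5352378208 / 928851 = 5762.36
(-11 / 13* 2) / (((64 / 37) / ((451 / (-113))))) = 183557 / 47008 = 3.90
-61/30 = -2.03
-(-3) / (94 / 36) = 54 / 47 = 1.15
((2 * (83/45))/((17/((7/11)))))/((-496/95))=-11039/417384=-0.03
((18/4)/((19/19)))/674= 9/1348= 0.01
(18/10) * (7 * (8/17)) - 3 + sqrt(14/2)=sqrt(7) + 249/85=5.58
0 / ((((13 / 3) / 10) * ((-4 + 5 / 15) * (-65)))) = 0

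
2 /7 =0.29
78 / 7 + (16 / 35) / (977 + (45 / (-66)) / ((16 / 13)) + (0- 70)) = 17777506 / 1595345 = 11.14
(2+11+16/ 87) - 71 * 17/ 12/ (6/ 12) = -10903/ 58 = -187.98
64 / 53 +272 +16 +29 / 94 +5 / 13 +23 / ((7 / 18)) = 158243073 / 453362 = 349.04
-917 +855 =-62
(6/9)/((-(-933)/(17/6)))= 0.00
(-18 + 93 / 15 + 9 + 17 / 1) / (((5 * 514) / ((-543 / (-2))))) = 38553 / 25700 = 1.50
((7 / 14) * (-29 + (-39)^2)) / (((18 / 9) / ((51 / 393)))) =48.40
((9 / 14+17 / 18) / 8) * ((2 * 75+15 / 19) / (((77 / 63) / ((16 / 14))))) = 286500 / 10241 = 27.98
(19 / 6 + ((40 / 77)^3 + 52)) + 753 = 2214112517 / 2739198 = 808.31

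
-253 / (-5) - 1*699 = -3242 / 5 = -648.40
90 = 90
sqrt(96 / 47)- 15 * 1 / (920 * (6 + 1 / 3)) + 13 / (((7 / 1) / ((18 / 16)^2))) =4 * sqrt(282) / 47 + 459657 / 195776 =3.78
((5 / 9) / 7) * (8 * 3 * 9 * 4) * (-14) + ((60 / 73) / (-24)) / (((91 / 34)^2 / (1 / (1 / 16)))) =-580378720 / 604513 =-960.08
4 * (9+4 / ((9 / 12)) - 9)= 64 / 3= 21.33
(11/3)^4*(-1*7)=-102487/81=-1265.27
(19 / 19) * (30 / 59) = 30 / 59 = 0.51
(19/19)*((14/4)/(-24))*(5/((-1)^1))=0.73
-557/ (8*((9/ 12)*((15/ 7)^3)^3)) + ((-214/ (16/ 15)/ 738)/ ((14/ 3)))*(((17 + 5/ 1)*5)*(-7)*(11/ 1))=37322090594524903/ 75656531250000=493.31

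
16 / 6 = 8 / 3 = 2.67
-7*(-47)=329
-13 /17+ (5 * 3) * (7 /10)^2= 2239 /340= 6.59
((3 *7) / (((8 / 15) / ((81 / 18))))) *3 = 8505 / 16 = 531.56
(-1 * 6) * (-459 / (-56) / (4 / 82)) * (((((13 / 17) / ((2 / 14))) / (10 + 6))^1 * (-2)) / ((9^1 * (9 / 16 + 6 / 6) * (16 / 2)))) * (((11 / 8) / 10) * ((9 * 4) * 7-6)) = 6490341 / 32000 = 202.82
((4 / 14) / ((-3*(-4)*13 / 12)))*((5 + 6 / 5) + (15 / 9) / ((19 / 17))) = 4384 / 25935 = 0.17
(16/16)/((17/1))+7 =120/17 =7.06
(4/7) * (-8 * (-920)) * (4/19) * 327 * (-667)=-25684515840/133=-193116660.45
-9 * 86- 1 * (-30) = -744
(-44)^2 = 1936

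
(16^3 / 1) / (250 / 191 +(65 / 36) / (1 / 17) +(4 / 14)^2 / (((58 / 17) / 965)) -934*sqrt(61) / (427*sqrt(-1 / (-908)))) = -8.91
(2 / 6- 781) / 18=-1171 / 27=-43.37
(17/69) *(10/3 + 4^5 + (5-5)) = 2278/9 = 253.11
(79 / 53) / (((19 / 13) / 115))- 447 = -332024 / 1007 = -329.72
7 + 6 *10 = 67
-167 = -167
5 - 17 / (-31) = 172 / 31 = 5.55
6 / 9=2 / 3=0.67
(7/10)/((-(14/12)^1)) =-3/5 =-0.60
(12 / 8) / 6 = 1 / 4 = 0.25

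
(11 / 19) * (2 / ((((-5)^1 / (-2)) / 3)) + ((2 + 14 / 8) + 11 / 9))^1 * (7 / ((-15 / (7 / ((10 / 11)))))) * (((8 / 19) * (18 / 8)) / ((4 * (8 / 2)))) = -7867783 / 8664000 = -0.91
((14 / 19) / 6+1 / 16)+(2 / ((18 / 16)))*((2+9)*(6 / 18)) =55025 / 8208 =6.70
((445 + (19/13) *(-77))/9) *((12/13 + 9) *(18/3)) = 371692/169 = 2199.36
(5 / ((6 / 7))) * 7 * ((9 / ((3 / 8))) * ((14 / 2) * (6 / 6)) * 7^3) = 2352980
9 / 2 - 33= -28.50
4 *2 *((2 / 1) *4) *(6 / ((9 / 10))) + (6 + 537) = 2909 / 3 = 969.67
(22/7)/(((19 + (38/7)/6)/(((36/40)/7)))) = 27/1330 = 0.02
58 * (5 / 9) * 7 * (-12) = -8120 / 3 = -2706.67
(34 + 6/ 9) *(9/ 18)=52/ 3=17.33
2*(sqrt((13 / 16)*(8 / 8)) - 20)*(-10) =400 - 5*sqrt(13) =381.97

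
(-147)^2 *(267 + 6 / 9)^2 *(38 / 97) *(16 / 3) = 941297336672 / 291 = 3234698751.45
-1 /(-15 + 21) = -0.17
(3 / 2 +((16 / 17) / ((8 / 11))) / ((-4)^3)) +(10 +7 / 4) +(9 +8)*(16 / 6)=95575 / 1632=58.56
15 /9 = 5 /3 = 1.67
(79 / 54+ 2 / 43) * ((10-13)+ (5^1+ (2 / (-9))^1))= 28040 / 10449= 2.68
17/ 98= 0.17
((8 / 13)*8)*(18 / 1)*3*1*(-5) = -1329.23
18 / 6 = 3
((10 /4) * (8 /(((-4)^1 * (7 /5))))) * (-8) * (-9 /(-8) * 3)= 675 /7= 96.43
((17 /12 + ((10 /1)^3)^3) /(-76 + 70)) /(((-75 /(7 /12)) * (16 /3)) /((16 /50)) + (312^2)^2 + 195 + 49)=-84000000119 /4775829628320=-0.02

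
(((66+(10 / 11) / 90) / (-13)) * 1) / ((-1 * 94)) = 6535 / 120978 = 0.05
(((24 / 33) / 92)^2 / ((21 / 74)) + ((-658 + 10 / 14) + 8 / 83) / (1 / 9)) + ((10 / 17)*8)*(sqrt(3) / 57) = -659889815393 / 111567687 + 80*sqrt(3) / 969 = -5914.56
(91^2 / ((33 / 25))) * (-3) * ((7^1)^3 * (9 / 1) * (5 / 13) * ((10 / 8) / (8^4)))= -1229011875 / 180224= -6819.36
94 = 94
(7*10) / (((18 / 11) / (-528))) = -67760 / 3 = -22586.67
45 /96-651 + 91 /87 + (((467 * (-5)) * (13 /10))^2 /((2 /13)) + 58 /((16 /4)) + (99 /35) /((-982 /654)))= 59892054.76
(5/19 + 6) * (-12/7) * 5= -1020/19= -53.68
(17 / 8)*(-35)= -595 / 8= -74.38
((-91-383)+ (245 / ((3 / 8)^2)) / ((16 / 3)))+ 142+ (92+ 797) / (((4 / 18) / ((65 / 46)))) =1558723 / 276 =5647.55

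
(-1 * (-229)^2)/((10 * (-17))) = 52441/170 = 308.48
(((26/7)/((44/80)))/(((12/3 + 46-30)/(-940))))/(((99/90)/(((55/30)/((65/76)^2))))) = -2171776/3003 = -723.20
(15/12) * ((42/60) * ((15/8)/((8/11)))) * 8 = 1155/64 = 18.05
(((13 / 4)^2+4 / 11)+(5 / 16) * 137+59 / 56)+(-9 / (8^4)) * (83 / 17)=54.78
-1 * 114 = -114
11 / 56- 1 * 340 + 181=-158.80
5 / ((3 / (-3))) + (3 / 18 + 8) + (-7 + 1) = -17 / 6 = -2.83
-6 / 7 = -0.86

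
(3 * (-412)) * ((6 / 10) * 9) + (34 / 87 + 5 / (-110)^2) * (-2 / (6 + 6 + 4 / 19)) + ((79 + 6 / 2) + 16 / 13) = -2092679137577 / 317494320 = -6591.23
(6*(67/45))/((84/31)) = 2077/630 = 3.30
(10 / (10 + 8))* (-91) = -455 / 9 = -50.56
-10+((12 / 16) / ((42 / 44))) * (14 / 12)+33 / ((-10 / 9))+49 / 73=-166931 / 4380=-38.11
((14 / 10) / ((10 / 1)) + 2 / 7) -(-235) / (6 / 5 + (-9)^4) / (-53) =258697217 / 608644050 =0.43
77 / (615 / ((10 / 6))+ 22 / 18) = 99 / 476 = 0.21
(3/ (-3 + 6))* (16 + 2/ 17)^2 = 75076/ 289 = 259.78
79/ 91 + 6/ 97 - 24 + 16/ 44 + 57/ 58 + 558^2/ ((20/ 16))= 7013330695011/ 28158130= 249069.48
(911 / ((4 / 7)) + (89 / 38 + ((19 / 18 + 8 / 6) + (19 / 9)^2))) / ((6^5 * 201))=0.00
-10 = -10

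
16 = 16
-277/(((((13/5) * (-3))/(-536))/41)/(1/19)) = -30436760/741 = -41075.25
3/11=0.27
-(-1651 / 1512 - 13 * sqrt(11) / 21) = 1651 / 1512 + 13 * sqrt(11) / 21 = 3.15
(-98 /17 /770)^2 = 49 /874225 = 0.00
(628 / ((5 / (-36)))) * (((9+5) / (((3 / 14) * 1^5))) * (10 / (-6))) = 492352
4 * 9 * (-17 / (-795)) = 204 / 265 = 0.77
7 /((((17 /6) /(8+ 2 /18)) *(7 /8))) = 1168 /51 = 22.90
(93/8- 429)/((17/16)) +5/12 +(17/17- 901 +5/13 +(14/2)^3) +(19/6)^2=-1867660/1989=-938.99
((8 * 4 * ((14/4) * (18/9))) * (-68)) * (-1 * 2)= 30464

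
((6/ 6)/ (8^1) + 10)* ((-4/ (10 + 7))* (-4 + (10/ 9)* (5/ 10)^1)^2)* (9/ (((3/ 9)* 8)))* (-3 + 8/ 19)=1271403/ 5168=246.01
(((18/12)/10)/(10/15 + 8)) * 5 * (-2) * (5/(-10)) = 9/104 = 0.09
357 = 357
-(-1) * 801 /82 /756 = 89 /6888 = 0.01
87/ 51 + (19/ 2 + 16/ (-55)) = 20411/ 1870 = 10.91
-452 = -452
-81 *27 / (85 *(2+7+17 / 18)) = -39366 / 15215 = -2.59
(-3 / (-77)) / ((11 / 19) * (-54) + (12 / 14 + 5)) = -57 / 37169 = -0.00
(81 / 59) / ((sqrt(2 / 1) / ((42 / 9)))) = 4.53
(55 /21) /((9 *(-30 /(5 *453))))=-8305 /378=-21.97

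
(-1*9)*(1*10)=-90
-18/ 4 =-9/ 2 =-4.50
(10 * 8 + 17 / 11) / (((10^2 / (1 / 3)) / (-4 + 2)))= -0.54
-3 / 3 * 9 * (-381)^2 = -1306449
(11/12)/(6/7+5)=77/492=0.16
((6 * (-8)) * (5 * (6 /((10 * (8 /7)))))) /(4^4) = -63 /128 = -0.49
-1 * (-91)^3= 753571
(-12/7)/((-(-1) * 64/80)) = -15/7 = -2.14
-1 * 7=-7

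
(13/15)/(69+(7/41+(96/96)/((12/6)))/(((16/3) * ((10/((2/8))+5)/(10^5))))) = 533/214310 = 0.00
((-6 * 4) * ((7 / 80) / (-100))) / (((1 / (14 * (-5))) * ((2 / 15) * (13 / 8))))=-441 / 65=-6.78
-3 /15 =-0.20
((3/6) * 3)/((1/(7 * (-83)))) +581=-581/2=-290.50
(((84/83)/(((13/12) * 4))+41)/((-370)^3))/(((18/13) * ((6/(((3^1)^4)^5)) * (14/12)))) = -17236724976099/58858786000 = -292.85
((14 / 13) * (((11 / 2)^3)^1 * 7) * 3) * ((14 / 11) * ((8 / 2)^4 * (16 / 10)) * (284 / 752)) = 2263075584 / 3055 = 740777.61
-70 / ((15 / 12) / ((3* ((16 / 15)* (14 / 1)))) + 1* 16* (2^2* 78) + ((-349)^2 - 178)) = -12544 / 22689413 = -0.00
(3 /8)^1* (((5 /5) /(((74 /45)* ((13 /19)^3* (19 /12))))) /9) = 16245 /325156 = 0.05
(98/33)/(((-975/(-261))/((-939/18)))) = -444773/10725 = -41.47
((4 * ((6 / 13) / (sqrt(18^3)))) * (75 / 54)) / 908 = 0.00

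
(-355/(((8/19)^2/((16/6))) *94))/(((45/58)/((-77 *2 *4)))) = 57234023/1269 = 45101.67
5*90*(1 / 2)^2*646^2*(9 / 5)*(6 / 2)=253519470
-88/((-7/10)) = 880/7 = 125.71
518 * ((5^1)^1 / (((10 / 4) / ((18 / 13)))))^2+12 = 673356 / 169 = 3984.36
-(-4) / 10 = 2 / 5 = 0.40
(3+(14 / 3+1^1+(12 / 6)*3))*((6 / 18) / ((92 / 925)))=10175 / 207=49.15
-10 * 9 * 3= -270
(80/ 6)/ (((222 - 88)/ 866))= 17320/ 201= 86.17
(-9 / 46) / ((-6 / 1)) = 3 / 92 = 0.03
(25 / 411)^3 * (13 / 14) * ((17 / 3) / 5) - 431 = -1256758373537 / 2915914302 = -431.00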